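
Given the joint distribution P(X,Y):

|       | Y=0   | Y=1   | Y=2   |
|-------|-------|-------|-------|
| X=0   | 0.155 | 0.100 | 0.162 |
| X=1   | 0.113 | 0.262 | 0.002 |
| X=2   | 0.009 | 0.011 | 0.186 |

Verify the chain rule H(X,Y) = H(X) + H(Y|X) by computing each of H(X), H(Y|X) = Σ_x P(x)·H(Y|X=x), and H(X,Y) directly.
H(X) = 1.5263 bits, H(Y|X) = 1.1119 bits, H(X,Y) = 2.6382 bits

Marginal of X (row sums):
  P(X=0) = 0.155 + 0.100 + 0.162 = 0.417
  P(X=1) = 0.113 + 0.262 + 0.002 = 0.377
  P(X=2) = 0.009 + 0.011 + 0.186 = 0.206
H(X) = -[0.417·log₂(0.417) + 0.377·log₂(0.377) + 0.206·log₂(0.206)]
  = 0.52620 + 0.53058 + 0.46953 = 1.5263 bits

H(Y|X) = Σ_x P(x)·H(Y|X=x):
  X=0: P(X=0) = 0.417, P(Y|X=0) = (155/417, 100/417, 54/139) → H(Y|X=0) = 1.55465
  X=1: P(X=1) = 0.377, P(Y|X=1) = (113/377, 262/377, 2/377) → H(Y|X=1) = 0.92596
  X=2: P(X=2) = 0.206, P(Y|X=2) = (9/206, 11/206, 93/103) → H(Y|X=2) = 0.55608
H(Y|X) = 0.417·1.55465 + 0.377·0.92596 + 0.206·0.55608 = 1.1119 bits

H(X,Y) = -Σ_{x,y} P(x,y) log₂ P(x,y). Per-cell terms -P(x,y)·log₂P(x,y):
  X=0: 0.41690, 0.33219, 0.42540
  X=1: 0.35545, 0.50628, 0.01793
  X=2: 0.06116, 0.07157, 0.45135
Sum of the 9 terms: H(X,Y) = 2.6382 bits

Chain rule check:
  H(X) + H(Y|X) = 1.5263 + 1.1119 = 2.6382 bits
  H(X,Y) = 2.6382 bits
✓ Chain rule verified.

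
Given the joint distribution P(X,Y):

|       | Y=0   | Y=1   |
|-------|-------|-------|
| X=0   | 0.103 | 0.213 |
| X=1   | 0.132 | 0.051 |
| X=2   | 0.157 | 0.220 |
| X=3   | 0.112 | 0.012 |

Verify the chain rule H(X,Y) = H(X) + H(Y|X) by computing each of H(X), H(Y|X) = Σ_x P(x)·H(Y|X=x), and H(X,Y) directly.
H(X) = 1.8776 bits, H(Y|X) = 0.8703 bits, H(X,Y) = 2.7478 bits

Marginal of X (row sums):
  P(X=0) = 0.103 + 0.213 = 0.316
  P(X=1) = 0.132 + 0.051 = 0.183
  P(X=2) = 0.157 + 0.220 = 0.377
  P(X=3) = 0.112 + 0.012 = 0.124
H(X) = -[0.316·log₂(0.316) + 0.183·log₂(0.183) + 0.377·log₂(0.377) + 0.124·log₂(0.124)]
  = 0.52519 + 0.44837 + 0.53058 + 0.37344 = 1.8776 bits

H(Y|X) = Σ_x P(x)·H(Y|X=x):
  X=0: P(X=0) = 0.316, P(Y|X=0) = (103/316, 213/316) → H(Y|X=0) = 0.91073
  X=1: P(X=1) = 0.183, P(Y|X=1) = (44/61, 17/61) → H(Y|X=1) = 0.85366
  X=2: P(X=2) = 0.377, P(Y|X=2) = (157/377, 220/377) → H(Y|X=2) = 0.97976
  X=3: P(X=3) = 0.124, P(Y|X=3) = (28/31, 3/31) → H(Y|X=3) = 0.45869
H(Y|X) = 0.316·0.91073 + 0.183·0.85366 + 0.377·0.97976 + 0.124·0.45869 = 0.8703 bits

H(X,Y) = -Σ_{x,y} P(x,y) log₂ P(x,y). Per-cell terms -P(x,y)·log₂P(x,y):
  X=0: 0.33777, 0.47522
  X=1: 0.38562, 0.21896
  X=2: 0.41937, 0.48057
  X=3: 0.35374, 0.07657
Sum of the 8 terms: H(X,Y) = 2.7478 bits

Chain rule check:
  H(X) + H(Y|X) = 1.8776 + 0.8703 = 2.7479 bits
  H(X,Y) = 2.7478 bits
✓ Chain rule verified (Δ = 0.0001 is 4-dp rounding noise: each of the three values was rounded independently).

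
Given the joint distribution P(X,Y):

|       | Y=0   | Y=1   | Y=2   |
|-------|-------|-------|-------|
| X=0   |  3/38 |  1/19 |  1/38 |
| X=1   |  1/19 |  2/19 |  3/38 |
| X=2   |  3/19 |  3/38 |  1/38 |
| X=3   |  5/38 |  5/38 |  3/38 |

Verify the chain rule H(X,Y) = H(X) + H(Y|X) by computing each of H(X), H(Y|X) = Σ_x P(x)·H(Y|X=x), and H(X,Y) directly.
H(X) = 1.9489 bits, H(Y|X) = 1.4636 bits, H(X,Y) = 3.4124 bits

Marginal of X (row sums):
  P(X=0) = 3/38 + 1/19 + 1/38 = 3/19
  P(X=1) = 1/19 + 2/19 + 3/38 = 9/38
  P(X=2) = 3/19 + 3/38 + 1/38 = 5/19
  P(X=3) = 5/38 + 5/38 + 3/38 = 13/38
H(X) = -[(3/19)·log₂(3/19) + (9/38)·log₂(9/38) + (5/19)·log₂(5/19) + (13/38)·log₂(13/38)]
  = 0.42047 + 0.49216 + 0.50684 + 0.52940 = 1.9489 bits

H(Y|X) = Σ_x P(x)·H(Y|X=x):
  X=0: P(X=0) = 3/19, P(Y|X=0) = (1/2, 1/3, 1/6) → H(Y|X=0) = 1.45915
  X=1: P(X=1) = 9/38, P(Y|X=1) = (2/9, 4/9, 1/3) → H(Y|X=1) = 1.53049
  X=2: P(X=2) = 5/19, P(Y|X=2) = (3/5, 3/10, 1/10) → H(Y|X=2) = 1.29546
  X=3: P(X=3) = 13/38, P(Y|X=3) = (5/13, 5/13, 3/13) → H(Y|X=3) = 1.54858
H(Y|X) = (3/19)·1.45915 + (9/38)·1.53049 + (5/19)·1.29546 + (13/38)·1.54858 = 1.4636 bits

H(X,Y) = -Σ_{x,y} P(x,y) log₂ P(x,y). Per-cell terms -P(x,y)·log₂P(x,y):
  X=0: 0.28918, 0.22358, 0.13810
  X=1: 0.22358, 0.34189, 0.28918
  X=2: 0.42047, 0.28918, 0.13810
  X=3: 0.38500, 0.38500, 0.28918
Sum of the 12 terms: H(X,Y) = 3.4124 bits

Chain rule check:
  H(X) + H(Y|X) = 1.9489 + 1.4636 = 3.4125 bits
  H(X,Y) = 3.4124 bits
✓ Chain rule verified (Δ = 0.0001 is 4-dp rounding noise: each of the three values was rounded independently).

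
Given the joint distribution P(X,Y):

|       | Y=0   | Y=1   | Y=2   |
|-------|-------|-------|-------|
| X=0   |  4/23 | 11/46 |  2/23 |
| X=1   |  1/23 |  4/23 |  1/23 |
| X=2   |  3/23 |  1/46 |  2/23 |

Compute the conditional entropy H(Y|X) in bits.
1.3816 bits

H(Y|X) = H(X,Y) - H(X)

H(X,Y) = -Σ_{x,y} P(x,y) log₂ P(x,y). Per-cell terms -P(x,y)·log₂P(x,y):
  X=0: 0.43888, 0.49360, 0.30640
  X=1: 0.19668, 0.43888, 0.19668
  X=2: 0.38330, 0.12008, 0.30640
Sum of the 9 terms: H(X,Y) = 2.8809 bits

Marginal of X (row sums):
  P(X=0) = 4/23 + 11/46 + 2/23 = 1/2
  P(X=1) = 1/23 + 4/23 + 1/23 = 6/23
  P(X=2) = 3/23 + 1/46 + 2/23 = 11/46
H(X) = -[(1/2)·log₂(1/2) + (6/23)·log₂(6/23) + (11/46)·log₂(11/46)]
  = 0.50000 + 0.50572 + 0.49360 = 1.4993 bits

H(Y|X) = H(X,Y) - H(X) = 2.8809 - 1.4993 = 1.3816 bits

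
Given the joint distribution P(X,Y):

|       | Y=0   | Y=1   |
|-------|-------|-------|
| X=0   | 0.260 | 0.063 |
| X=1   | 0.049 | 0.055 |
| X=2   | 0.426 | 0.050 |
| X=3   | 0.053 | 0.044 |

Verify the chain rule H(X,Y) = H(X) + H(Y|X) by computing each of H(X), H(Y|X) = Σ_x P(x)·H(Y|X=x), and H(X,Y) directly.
H(X) = 1.7025 bits, H(Y|X) = 0.6608 bits, H(X,Y) = 2.3633 bits

Marginal of X (row sums):
  P(X=0) = 0.260 + 0.063 = 0.323
  P(X=1) = 0.049 + 0.055 = 0.104
  P(X=2) = 0.426 + 0.050 = 0.476
  P(X=3) = 0.053 + 0.044 = 0.097
H(X) = -[0.323·log₂(0.323) + 0.104·log₂(0.104) + 0.476·log₂(0.476) + 0.097·log₂(0.097)]
  = 0.52662 + 0.33960 + 0.50978 + 0.32649 = 1.7025 bits

H(Y|X) = Σ_x P(x)·H(Y|X=x):
  X=0: P(X=0) = 0.323, P(Y|X=0) = (260/323, 63/323) → H(Y|X=0) = 0.71191
  X=1: P(X=1) = 0.104, P(Y|X=1) = (49/104, 55/104) → H(Y|X=1) = 0.99760
  X=2: P(X=2) = 0.476, P(Y|X=2) = (213/238, 25/238) → H(Y|X=2) = 0.48478
  X=3: P(X=3) = 0.097, P(Y|X=3) = (53/97, 44/97) → H(Y|X=3) = 0.99378
H(Y|X) = 0.323·0.71191 + 0.104·0.99760 + 0.476·0.48478 + 0.097·0.99378 = 0.6608 bits

H(X,Y) = -Σ_{x,y} P(x,y) log₂ P(x,y). Per-cell terms -P(x,y)·log₂P(x,y):
  X=0: 0.50529, 0.25128
  X=1: 0.21320, 0.23014
  X=2: 0.52444, 0.21610
  X=3: 0.22461, 0.19828
Sum of the 8 terms: H(X,Y) = 2.3633 bits

Chain rule check:
  H(X) + H(Y|X) = 1.7025 + 0.6608 = 2.3633 bits
  H(X,Y) = 2.3633 bits
✓ Chain rule verified.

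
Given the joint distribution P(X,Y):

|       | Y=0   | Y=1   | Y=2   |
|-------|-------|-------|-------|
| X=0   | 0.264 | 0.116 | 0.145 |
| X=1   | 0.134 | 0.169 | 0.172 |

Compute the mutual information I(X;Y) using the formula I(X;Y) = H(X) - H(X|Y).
0.0382 bits

I(X;Y) = H(X) - H(X|Y)

Marginal of X (row sums):
  P(X=0) = 0.264 + 0.116 + 0.145 = 0.525
  P(X=1) = 0.134 + 0.169 + 0.172 = 0.475
H(X) = -[0.525·log₂(0.525) + 0.475·log₂(0.475)]
  = 0.4880 + 0.5102 = 0.9982 bits

Marginal of Y (column sums):
  P(Y=0) = 0.264 + 0.134 = 0.398
  P(Y=1) = 0.116 + 0.169 = 0.285
  P(Y=2) = 0.145 + 0.172 = 0.317
H(X|Y) = Σ_y P(y)·H(X|Y=y):
  Y=0: P(Y=0) = 0.398, P(X|Y=0) = (132/199, 67/199) → H(X|Y=0) = 0.9216
  Y=1: P(Y=1) = 0.285, P(X|Y=1) = (116/285, 169/285) → H(X|Y=1) = 0.9749
  Y=2: P(Y=2) = 0.317, P(X|Y=2) = (145/317, 172/317) → H(X|Y=2) = 0.9948
H(X|Y) = 0.398·0.9216 + 0.285·0.9749 + 0.317·0.9948 = 0.9600 bits

I(X;Y) = H(X) - H(X|Y) = 0.9982 - 0.9600 = 0.0382 bits

Cross-check via I(X;Y) = H(X) + H(Y) - H(X,Y): computing H(Y) from the column sums and H(X,Y) from the 6 cells in the same way gives H(Y) = 1.5705 bits and H(X,Y) = 2.5305 bits, so
I(X;Y) = 0.9982 + 1.5705 - 2.5305 = 0.0382 bits ✓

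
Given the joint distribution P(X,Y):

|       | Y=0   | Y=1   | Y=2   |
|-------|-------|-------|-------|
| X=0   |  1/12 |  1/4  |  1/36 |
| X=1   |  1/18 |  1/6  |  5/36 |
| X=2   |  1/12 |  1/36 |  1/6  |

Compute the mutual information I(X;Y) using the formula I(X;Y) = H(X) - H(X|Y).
0.2315 bits

I(X;Y) = H(X) - H(X|Y)

Marginal of X (row sums):
  P(X=0) = 1/12 + 1/4 + 1/36 = 13/36
  P(X=1) = 1/18 + 1/6 + 5/36 = 13/36
  P(X=2) = 1/12 + 1/36 + 1/6 = 5/18
H(X) = -[(13/36)·log₂(13/36) + (13/36)·log₂(13/36) + (5/18)·log₂(5/18)]
  = 0.53065 + 0.53065 + 0.51333 = 1.5746 bits

Marginal of Y (column sums):
  P(Y=0) = 1/12 + 1/18 + 1/12 = 2/9
  P(Y=1) = 1/4 + 1/6 + 1/36 = 4/9
  P(Y=2) = 1/36 + 5/36 + 1/6 = 1/3
H(X|Y) = Σ_y P(y)·H(X|Y=y):
  Y=0: P(Y=0) = 2/9, P(X|Y=0) = (3/8, 1/4, 3/8) → H(X|Y=0) = 1.56128
  Y=1: P(Y=1) = 4/9, P(X|Y=1) = (9/16, 3/8, 1/16) → H(X|Y=1) = 1.24756
  Y=2: P(Y=2) = 1/3, P(X|Y=2) = (1/12, 5/12, 1/2) → H(X|Y=2) = 1.32501
H(X|Y) = (2/9)·1.56128 + (4/9)·1.24756 + (1/3)·1.32501 = 1.3431 bits

I(X;Y) = H(X) - H(X|Y) = 1.5746 - 1.3431 = 0.2315 bits

Cross-check via I(X;Y) = H(X) + H(Y) - H(X,Y): computing H(Y) from the column sums and H(X,Y) from the 9 cells in the same way gives H(Y) = 1.5305 bits and H(X,Y) = 2.8736 bits, so
I(X;Y) = 1.5746 + 1.5305 - 2.8736 = 0.2315 bits ✓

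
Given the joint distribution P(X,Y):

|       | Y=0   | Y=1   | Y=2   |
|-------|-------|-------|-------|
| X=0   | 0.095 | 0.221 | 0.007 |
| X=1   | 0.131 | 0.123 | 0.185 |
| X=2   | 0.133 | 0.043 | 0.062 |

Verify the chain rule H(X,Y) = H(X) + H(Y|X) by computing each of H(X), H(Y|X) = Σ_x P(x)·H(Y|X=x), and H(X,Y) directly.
H(X) = 1.5409 bits, H(Y|X) = 1.3505 bits, H(X,Y) = 2.8914 bits

Marginal of X (row sums):
  P(X=0) = 0.095 + 0.221 + 0.007 = 0.323
  P(X=1) = 0.131 + 0.123 + 0.185 = 0.439
  P(X=2) = 0.133 + 0.043 + 0.062 = 0.238
H(X) = -[0.323·log₂(0.323) + 0.439·log₂(0.439) + 0.238·log₂(0.238)]
  = 0.5266 + 0.5214 + 0.4929 = 1.5409 bits

H(Y|X) = Σ_x P(x)·H(Y|X=x):
  X=0: P(X=0) = 0.323, P(Y|X=0) = (5/17, 13/19, 7/323) → H(Y|X=0) = 1.0137
  X=1: P(X=1) = 0.439, P(Y|X=1) = (131/439, 123/439, 185/439) → H(Y|X=1) = 1.5603
  X=2: P(X=2) = 0.238, P(Y|X=2) = (19/34, 43/238, 31/119) → H(Y|X=2) = 1.4207
H(Y|X) = 0.323·1.0137 + 0.439·1.5603 + 0.238·1.4207 = 1.3505 bits

H(X,Y) = -Σ_{x,y} P(x,y) log₂ P(x,y). Per-cell terms -P(x,y)·log₂P(x,y):
  X=0: 0.3226, 0.4813, 0.0501
  X=1: 0.3841, 0.3719, 0.4504
  X=2: 0.3871, 0.1952, 0.2487
Sum of the 9 terms: H(X,Y) = 2.8914 bits

Chain rule check:
  H(X) + H(Y|X) = 1.5409 + 1.3505 = 2.8914 bits
  H(X,Y) = 2.8914 bits
✓ Chain rule verified.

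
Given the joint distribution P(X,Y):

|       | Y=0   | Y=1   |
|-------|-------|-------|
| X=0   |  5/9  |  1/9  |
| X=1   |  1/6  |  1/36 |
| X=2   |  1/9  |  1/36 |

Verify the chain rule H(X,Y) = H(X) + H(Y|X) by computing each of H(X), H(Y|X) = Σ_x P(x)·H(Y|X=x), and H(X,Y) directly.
H(X) = 1.2449 bits, H(Y|X) = 0.6487 bits, H(X,Y) = 1.8936 bits

Marginal of X (row sums):
  P(X=0) = 5/9 + 1/9 = 2/3
  P(X=1) = 1/6 + 1/36 = 7/36
  P(X=2) = 1/9 + 1/36 = 5/36
H(X) = -[(2/3)·log₂(2/3) + (7/36)·log₂(7/36) + (5/36)·log₂(5/36)]
  = 0.38998 + 0.45939 + 0.39556 = 1.2449 bits

H(Y|X) = Σ_x P(x)·H(Y|X=x):
  X=0: P(X=0) = 2/3, P(Y|X=0) = (5/6, 1/6) → H(Y|X=0) = 0.65002
  X=1: P(X=1) = 7/36, P(Y|X=1) = (6/7, 1/7) → H(Y|X=1) = 0.59167
  X=2: P(X=2) = 5/36, P(Y|X=2) = (4/5, 1/5) → H(Y|X=2) = 0.72193
H(Y|X) = (2/3)·0.65002 + (7/36)·0.59167 + (5/36)·0.72193 = 0.6487 bits

H(X,Y) = -Σ_{x,y} P(x,y) log₂ P(x,y). Per-cell terms -P(x,y)·log₂P(x,y):
  X=0: 0.47111, 0.35221
  X=1: 0.43083, 0.14361
  X=2: 0.35221, 0.14361
Sum of the 6 terms: H(X,Y) = 1.8936 bits

Chain rule check:
  H(X) + H(Y|X) = 1.2449 + 0.6487 = 1.8936 bits
  H(X,Y) = 1.8936 bits
✓ Chain rule verified.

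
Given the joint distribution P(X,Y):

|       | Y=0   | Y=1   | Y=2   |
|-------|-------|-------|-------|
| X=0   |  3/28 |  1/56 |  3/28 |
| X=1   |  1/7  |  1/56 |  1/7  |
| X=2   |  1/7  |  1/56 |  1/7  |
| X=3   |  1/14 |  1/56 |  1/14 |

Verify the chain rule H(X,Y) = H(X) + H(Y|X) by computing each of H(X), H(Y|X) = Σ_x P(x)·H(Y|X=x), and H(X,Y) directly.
H(X) = 1.9572 bits, H(Y|X) = 1.2962 bits, H(X,Y) = 3.2534 bits

Marginal of X (row sums):
  P(X=0) = 3/28 + 1/56 + 3/28 = 13/56
  P(X=1) = 1/7 + 1/56 + 1/7 = 17/56
  P(X=2) = 1/7 + 1/56 + 1/7 = 17/56
  P(X=3) = 1/14 + 1/56 + 1/14 = 9/56
H(X) = -[(13/56)·log₂(13/56) + (17/56)·log₂(17/56) + (17/56)·log₂(17/56) + (9/56)·log₂(9/56)]
  = 0.48911 + 0.52211 + 0.52211 + 0.42387 = 1.9572 bits

H(Y|X) = Σ_x P(x)·H(Y|X=x):
  X=0: P(X=0) = 13/56, P(Y|X=0) = (6/13, 1/13, 6/13) → H(Y|X=0) = 1.31432
  X=1: P(X=1) = 17/56, P(Y|X=1) = (8/17, 1/17, 8/17) → H(Y|X=1) = 1.26393
  X=2: P(X=2) = 17/56, P(Y|X=2) = (8/17, 1/17, 8/17) → H(Y|X=2) = 1.26393
  X=3: P(X=3) = 9/56, P(Y|X=3) = (4/9, 1/9, 4/9) → H(Y|X=3) = 1.39215
H(Y|X) = (13/56)·1.31432 + (17/56)·1.26393 + (17/56)·1.26393 + (9/56)·1.39215 = 1.2962 bits

H(X,Y) = -Σ_{x,y} P(x,y) log₂ P(x,y). Per-cell terms -P(x,y)·log₂P(x,y):
  X=0: 0.34526, 0.10370, 0.34526
  X=1: 0.40105, 0.10370, 0.40105
  X=2: 0.40105, 0.10370, 0.40105
  X=3: 0.27195, 0.10370, 0.27195
Sum of the 12 terms: H(X,Y) = 3.2534 bits

Chain rule check:
  H(X) + H(Y|X) = 1.9572 + 1.2962 = 3.2534 bits
  H(X,Y) = 3.2534 bits
✓ Chain rule verified.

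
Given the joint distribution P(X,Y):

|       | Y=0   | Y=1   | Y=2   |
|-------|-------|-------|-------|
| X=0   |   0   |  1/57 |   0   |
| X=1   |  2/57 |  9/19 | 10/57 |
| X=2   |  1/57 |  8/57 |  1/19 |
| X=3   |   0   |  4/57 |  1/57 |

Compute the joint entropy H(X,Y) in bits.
2.3179 bits

H(X,Y) = -Σ_{x,y} P(x,y) log₂ P(x,y). Per-cell terms -P(x,y)·log₂P(x,y):
  X=0: 0.00000, 0.10233, 0.00000
  X=1: 0.16958, 0.51063, 0.44052
  X=2: 0.10233, 0.39760, 0.22358
  X=3: 0.00000, 0.26897, 0.10233
  (cells with P = 0 contribute 0)
Sum of the 12 terms: H(X,Y) = 2.3179 bits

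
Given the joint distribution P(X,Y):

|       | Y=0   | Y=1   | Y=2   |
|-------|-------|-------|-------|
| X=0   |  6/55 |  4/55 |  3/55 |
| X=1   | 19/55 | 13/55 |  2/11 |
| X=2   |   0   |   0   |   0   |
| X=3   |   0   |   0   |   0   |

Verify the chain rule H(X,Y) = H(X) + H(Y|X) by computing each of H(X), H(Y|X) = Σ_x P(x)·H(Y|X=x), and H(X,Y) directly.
H(X) = 0.7889 bits, H(Y|X) = 1.5324 bits, H(X,Y) = 2.3214 bits

Marginal of X (row sums):
  P(X=0) = 6/55 + 4/55 + 3/55 = 13/55
  P(X=1) = 19/55 + 13/55 + 2/11 = 42/55
  P(X=2) = 0 + 0 + 0 = 0
  P(X=3) = 0 + 0 + 0 = 0
H(X) = -[(13/55)·log₂(13/55) + (42/55)·log₂(42/55)]   (outcomes with P = 0 contribute 0)
  = 0.491854 + 0.297087 = 0.7889 bits

H(Y|X) = Σ_x P(x)·H(Y|X=x):
  X=0: P(X=0) = 13/55, P(Y|X=0) = (6/13, 4/13, 3/13) → H(Y|X=0) = 1.526235
  X=1: P(X=1) = 42/55, P(Y|X=1) = (19/42, 13/42, 5/21) → H(Y|X=1) = 1.534326
  X=2: P(X=2) = 0 → contributes 0
  X=3: P(X=3) = 0 → contributes 0
H(Y|X) = (13/55)·1.526235 + (42/55)·1.534326 = 1.5324 bits

H(X,Y) = -Σ_{x,y} P(x,y) log₂ P(x,y). Per-cell terms -P(x,y)·log₂P(x,y):
  X=0: 0.348698, 0.275008, 0.228894
  X=1: 0.529731, 0.491854, 0.447169
  X=2: 0.000000, 0.000000, 0.000000
  X=3: 0.000000, 0.000000, 0.000000
  (cells with P = 0 contribute 0)
Sum of the 12 terms: H(X,Y) = 2.3214 bits

Chain rule check:
  H(X) + H(Y|X) = 0.7889 + 1.5324 = 2.3213 bits
  H(X,Y) = 2.3214 bits
✓ Chain rule verified (Δ = 0.0001 is 4-dp rounding noise: each of the three values was rounded independently).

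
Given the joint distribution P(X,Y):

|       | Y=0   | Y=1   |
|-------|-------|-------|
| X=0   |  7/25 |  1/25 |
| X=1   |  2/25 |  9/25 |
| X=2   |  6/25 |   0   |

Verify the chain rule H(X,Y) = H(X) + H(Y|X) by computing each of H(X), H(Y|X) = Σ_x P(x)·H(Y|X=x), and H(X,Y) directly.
H(X) = 1.5413 bits, H(Y|X) = 0.4749 bits, H(X,Y) = 2.0162 bits

Marginal of X (row sums):
  P(X=0) = 7/25 + 1/25 = 8/25
  P(X=1) = 2/25 + 9/25 = 11/25
  P(X=2) = 6/25 + 0 = 6/25
H(X) = -[(8/25)·log₂(8/25) + (11/25)·log₂(11/25) + (6/25)·log₂(6/25)]
  = 0.52603 + 0.52115 + 0.49413 = 1.5413 bits

H(Y|X) = Σ_x P(x)·H(Y|X=x):
  X=0: P(X=0) = 8/25, P(Y|X=0) = (7/8, 1/8) → H(Y|X=0) = 0.54356
  X=1: P(X=1) = 11/25, P(Y|X=1) = (2/11, 9/11) → H(Y|X=1) = 0.68404
  X=2: P(X=2) = 6/25, P(Y|X=2) = (1, 0) → H(Y|X=2) = 0.00000
H(Y|X) = (8/25)·0.54356 + (11/25)·0.68404 + (6/25)·0.00000 = 0.4749 bits

H(X,Y) = -Σ_{x,y} P(x,y) log₂ P(x,y). Per-cell terms -P(x,y)·log₂P(x,y):
  X=0: 0.51422, 0.18575
  X=1: 0.29151, 0.53062
  X=2: 0.49413, 0.00000
  (cells with P = 0 contribute 0)
Sum of the 6 terms: H(X,Y) = 2.0162 bits

Chain rule check:
  H(X) + H(Y|X) = 1.5413 + 0.4749 = 2.0162 bits
  H(X,Y) = 2.0162 bits
✓ Chain rule verified.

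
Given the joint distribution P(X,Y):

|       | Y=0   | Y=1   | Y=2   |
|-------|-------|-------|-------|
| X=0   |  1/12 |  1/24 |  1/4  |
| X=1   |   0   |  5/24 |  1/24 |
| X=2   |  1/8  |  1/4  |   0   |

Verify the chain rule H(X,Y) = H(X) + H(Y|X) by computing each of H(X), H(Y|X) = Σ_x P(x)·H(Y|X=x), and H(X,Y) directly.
H(X) = 1.5613 bits, H(Y|X) = 0.9660 bits, H(X,Y) = 2.5273 bits

Marginal of X (row sums):
  P(X=0) = 1/12 + 1/24 + 1/4 = 3/8
  P(X=1) = 0 + 5/24 + 1/24 = 1/4
  P(X=2) = 1/8 + 1/4 + 0 = 3/8
H(X) = -[(3/8)·log₂(3/8) + (1/4)·log₂(1/4) + (3/8)·log₂(3/8)]
  = 0.53064 + 0.50000 + 0.53064 = 1.5613 bits

H(Y|X) = Σ_x P(x)·H(Y|X=x):
  X=0: P(X=0) = 3/8, P(Y|X=0) = (2/9, 1/9, 2/3) → H(Y|X=0) = 1.22439
  X=1: P(X=1) = 1/4, P(Y|X=1) = (0, 5/6, 1/6) → H(Y|X=1) = 0.65002
  X=2: P(X=2) = 3/8, P(Y|X=2) = (1/3, 2/3, 0) → H(Y|X=2) = 0.91830
H(Y|X) = (3/8)·1.22439 + (1/4)·0.65002 + (3/8)·0.91830 = 0.9660 bits

H(X,Y) = -Σ_{x,y} P(x,y) log₂ P(x,y). Per-cell terms -P(x,y)·log₂P(x,y):
  X=0: 0.29875, 0.19104, 0.50000
  X=1: 0.00000, 0.47147, 0.19104
  X=2: 0.37500, 0.50000, 0.00000
  (cells with P = 0 contribute 0)
Sum of the 9 terms: H(X,Y) = 2.5273 bits

Chain rule check:
  H(X) + H(Y|X) = 1.5613 + 0.9660 = 2.5273 bits
  H(X,Y) = 2.5273 bits
✓ Chain rule verified.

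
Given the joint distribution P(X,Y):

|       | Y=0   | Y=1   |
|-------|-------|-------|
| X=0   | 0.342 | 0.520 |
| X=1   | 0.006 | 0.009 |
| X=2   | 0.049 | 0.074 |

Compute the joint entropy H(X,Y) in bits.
1.6166 bits

H(X,Y) = -Σ_{x,y} P(x,y) log₂ P(x,y). Per-cell terms -P(x,y)·log₂P(x,y):
  X=0: 0.52939, 0.49058
  X=1: 0.04428, 0.06116
  X=2: 0.21320, 0.27797
Sum of the 6 terms: H(X,Y) = 1.6166 bits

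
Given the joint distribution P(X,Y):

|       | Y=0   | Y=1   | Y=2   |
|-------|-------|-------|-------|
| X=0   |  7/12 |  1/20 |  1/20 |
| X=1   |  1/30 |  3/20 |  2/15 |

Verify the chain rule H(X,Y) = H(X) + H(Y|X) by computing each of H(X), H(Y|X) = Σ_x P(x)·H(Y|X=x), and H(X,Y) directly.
H(X) = 0.9007 bits, H(Y|X) = 0.9468 bits, H(X,Y) = 1.8475 bits

Marginal of X (row sums):
  P(X=0) = 7/12 + 1/20 + 1/20 = 41/60
  P(X=1) = 1/30 + 3/20 + 2/15 = 19/60
H(X) = -[(41/60)·log₂(41/60) + (19/60)·log₂(19/60)]
  = 0.3754 + 0.5253 = 0.9007 bits

H(Y|X) = Σ_x P(x)·H(Y|X=x):
  X=0: P(X=0) = 41/60, P(Y|X=0) = (35/41, 3/41, 3/41) → H(Y|X=0) = 0.7470
  X=1: P(X=1) = 19/60, P(Y|X=1) = (2/19, 9/19, 8/19) → H(Y|X=1) = 1.3780
H(Y|X) = (41/60)·0.7470 + (19/60)·1.3780 = 0.9468 bits

H(X,Y) = -Σ_{x,y} P(x,y) log₂ P(x,y). Per-cell terms -P(x,y)·log₂P(x,y):
  X=0: 0.4536, 0.2161, 0.2161
  X=1: 0.1636, 0.4105, 0.3876
Sum of the 6 terms: H(X,Y) = 1.8475 bits

Chain rule check:
  H(X) + H(Y|X) = 0.9007 + 0.9468 = 1.8475 bits
  H(X,Y) = 1.8475 bits
✓ Chain rule verified.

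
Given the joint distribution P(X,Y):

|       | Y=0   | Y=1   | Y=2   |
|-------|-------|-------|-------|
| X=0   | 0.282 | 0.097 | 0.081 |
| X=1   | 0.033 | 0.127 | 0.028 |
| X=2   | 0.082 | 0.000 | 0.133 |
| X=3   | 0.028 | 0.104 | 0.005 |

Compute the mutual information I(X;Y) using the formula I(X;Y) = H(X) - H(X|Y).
0.3634 bits

I(X;Y) = H(X) - H(X|Y)

Marginal of X (row sums):
  P(X=0) = 0.282 + 0.097 + 0.081 = 0.460
  P(X=1) = 0.033 + 0.127 + 0.028 = 0.188
  P(X=2) = 0.082 + 0.000 + 0.133 = 0.215
  P(X=3) = 0.028 + 0.104 + 0.005 = 0.137
H(X) = -[0.460·log₂(0.460) + 0.188·log₂(0.188) + 0.215·log₂(0.215) + 0.137·log₂(0.137)]
  = 0.5153 + 0.4533 + 0.4768 + 0.3929 = 1.8383 bits

Marginal of Y (column sums):
  P(Y=0) = 0.282 + 0.033 + 0.082 + 0.028 = 0.425
  P(Y=1) = 0.097 + 0.127 + 0.000 + 0.104 = 0.328
  P(Y=2) = 0.081 + 0.028 + 0.133 + 0.005 = 0.247
H(X|Y) = Σ_y P(y)·H(X|Y=y):
  Y=0: P(Y=0) = 0.425, P(X|Y=0) = (282/425, 33/425, 82/425, 28/425) → H(X|Y=0) = 1.3955
  Y=1: P(Y=1) = 0.328, P(X|Y=1) = (97/328, 127/328, 0, 13/41) → H(X|Y=1) = 1.5752
  Y=2: P(Y=2) = 0.247, P(X|Y=2) = (81/247, 28/247, 7/13, 5/247) → H(X|Y=2) = 1.4783
H(X|Y) = 0.425·1.3955 + 0.328·1.5752 + 0.247·1.4783 = 1.4749 bits

I(X;Y) = H(X) - H(X|Y) = 1.8383 - 1.4749 = 0.3634 bits

Cross-check via I(X;Y) = H(X) + H(Y) - H(X,Y): computing H(Y) from the column sums and H(X,Y) from the 12 cells in the same way gives H(Y) = 1.5504 bits and H(X,Y) = 3.0253 bits, so
I(X;Y) = 1.8383 + 1.5504 - 3.0253 = 0.3634 bits ✓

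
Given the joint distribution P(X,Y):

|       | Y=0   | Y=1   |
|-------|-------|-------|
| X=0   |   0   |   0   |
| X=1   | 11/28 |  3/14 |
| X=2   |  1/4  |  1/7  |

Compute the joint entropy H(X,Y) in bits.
1.9068 bits

H(X,Y) = -Σ_{x,y} P(x,y) log₂ P(x,y). Per-cell terms -P(x,y)·log₂P(x,y):
  X=0: 0.0000, 0.0000
  X=1: 0.5295, 0.4762
  X=2: 0.5000, 0.4011
  (cells with P = 0 contribute 0)
Sum of the 6 terms: H(X,Y) = 1.9068 bits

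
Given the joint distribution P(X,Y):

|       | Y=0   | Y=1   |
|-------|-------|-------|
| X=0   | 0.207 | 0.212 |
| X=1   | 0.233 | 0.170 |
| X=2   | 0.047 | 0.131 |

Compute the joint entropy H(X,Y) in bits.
2.4605 bits

H(X,Y) = -Σ_{x,y} P(x,y) log₂ P(x,y). Per-cell terms -P(x,y)·log₂P(x,y):
  X=0: 0.4704, 0.4744
  X=1: 0.4897, 0.4346
  X=2: 0.2073, 0.3841
Sum of the 6 terms: H(X,Y) = 2.4605 bits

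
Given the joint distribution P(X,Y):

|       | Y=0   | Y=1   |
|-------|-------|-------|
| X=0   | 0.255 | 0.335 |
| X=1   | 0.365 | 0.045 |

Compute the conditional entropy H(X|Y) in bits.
0.8053 bits

H(X|Y) = H(X,Y) - H(Y)

H(X,Y) = -Σ_{x,y} P(x,y) log₂ P(x,y). Per-cell terms -P(x,y)·log₂P(x,y):
  X=0: 0.50271, 0.52855
  X=1: 0.53072, 0.20133
Sum of the 4 terms: H(X,Y) = 1.7633 bits

Marginal of Y (column sums):
  P(Y=0) = 0.255 + 0.365 = 0.620
  P(Y=1) = 0.335 + 0.045 = 0.380
H(Y) = -[0.620·log₂(0.620) + 0.380·log₂(0.380)]
  = 0.42759 + 0.53045 = 0.9580 bits

H(X|Y) = H(X,Y) - H(Y) = 1.7633 - 0.9580 = 0.8053 bits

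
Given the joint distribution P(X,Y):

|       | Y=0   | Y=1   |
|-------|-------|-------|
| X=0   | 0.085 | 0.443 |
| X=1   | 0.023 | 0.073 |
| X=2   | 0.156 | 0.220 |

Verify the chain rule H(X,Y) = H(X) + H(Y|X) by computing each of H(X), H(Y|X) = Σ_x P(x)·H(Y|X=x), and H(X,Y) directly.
H(X) = 1.3417 bits, H(Y|X) = 0.7805 bits, H(X,Y) = 2.1222 bits

Marginal of X (row sums):
  P(X=0) = 0.085 + 0.443 = 0.528
  P(X=1) = 0.023 + 0.073 = 0.096
  P(X=2) = 0.156 + 0.220 = 0.376
H(X) = -[0.528·log₂(0.528) + 0.096·log₂(0.096) + 0.376·log₂(0.376)]
  = 0.4865 + 0.3246 + 0.5306 = 1.3417 bits

H(Y|X) = Σ_x P(x)·H(Y|X=x):
  X=0: P(X=0) = 0.528, P(Y|X=0) = (85/528, 443/528) → H(Y|X=0) = 0.6367
  X=1: P(X=1) = 0.096, P(Y|X=1) = (23/96, 73/96) → H(Y|X=1) = 0.7943
  X=2: P(X=2) = 0.376, P(Y|X=2) = (39/94, 55/94) → H(Y|X=2) = 0.9790
H(Y|X) = 0.528·0.6367 + 0.096·0.7943 + 0.376·0.9790 = 0.7805 bits

H(X,Y) = -Σ_{x,y} P(x,y) log₂ P(x,y). Per-cell terms -P(x,y)·log₂P(x,y):
  X=0: 0.3023, 0.5204
  X=1: 0.1252, 0.2756
  X=2: 0.4181, 0.4806
Sum of the 6 terms: H(X,Y) = 2.1222 bits

Chain rule check:
  H(X) + H(Y|X) = 1.3417 + 0.7805 = 2.1222 bits
  H(X,Y) = 2.1222 bits
✓ Chain rule verified.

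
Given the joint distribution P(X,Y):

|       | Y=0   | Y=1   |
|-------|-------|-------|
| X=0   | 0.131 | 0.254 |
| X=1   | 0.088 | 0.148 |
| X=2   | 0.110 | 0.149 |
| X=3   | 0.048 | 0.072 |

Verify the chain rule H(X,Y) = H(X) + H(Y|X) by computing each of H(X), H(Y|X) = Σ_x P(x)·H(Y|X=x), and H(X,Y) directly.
H(X) = 1.8936 bits, H(Y|X) = 0.9523 bits, H(X,Y) = 2.8459 bits

Marginal of X (row sums):
  P(X=0) = 0.131 + 0.254 = 0.385
  P(X=1) = 0.088 + 0.148 = 0.236
  P(X=2) = 0.110 + 0.149 = 0.259
  P(X=3) = 0.048 + 0.072 = 0.120
H(X) = -[0.385·log₂(0.385) + 0.236·log₂(0.236) + 0.259·log₂(0.259) + 0.120·log₂(0.120)]
  = 0.53017 + 0.49162 + 0.50478 + 0.36707 = 1.8936 bits

H(Y|X) = Σ_x P(x)·H(Y|X=x):
  X=0: P(X=0) = 0.385, P(Y|X=0) = (131/385, 254/385) → H(Y|X=0) = 0.92507
  X=1: P(X=1) = 0.236, P(Y|X=1) = (22/59, 37/59) → H(Y|X=1) = 0.95286
  X=2: P(X=2) = 0.259, P(Y|X=2) = (110/259, 149/259) → H(Y|X=2) = 0.98358
  X=3: P(X=3) = 0.120, P(Y|X=3) = (2/5, 3/5) → H(Y|X=3) = 0.97095
H(Y|X) = 0.385·0.92507 + 0.236·0.95286 + 0.259·0.98358 + 0.120·0.97095 = 0.9523 bits

H(X,Y) = -Σ_{x,y} P(x,y) log₂ P(x,y). Per-cell terms -P(x,y)·log₂P(x,y):
  X=0: 0.38414, 0.50218
  X=1: 0.30856, 0.40794
  X=2: 0.35029, 0.40925
  X=3: 0.21028, 0.27330
Sum of the 8 terms: H(X,Y) = 2.8459 bits

Chain rule check:
  H(X) + H(Y|X) = 1.8936 + 0.9523 = 2.8459 bits
  H(X,Y) = 2.8459 bits
✓ Chain rule verified.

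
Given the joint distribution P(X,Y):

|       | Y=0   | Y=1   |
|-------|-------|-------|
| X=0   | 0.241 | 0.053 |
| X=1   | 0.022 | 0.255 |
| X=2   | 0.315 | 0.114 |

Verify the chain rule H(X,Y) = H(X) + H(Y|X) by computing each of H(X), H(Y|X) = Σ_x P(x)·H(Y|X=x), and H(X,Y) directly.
H(X) = 1.5560 bits, H(Y|X) = 0.6693 bits, H(X,Y) = 2.2253 bits

Marginal of X (row sums):
  P(X=0) = 0.241 + 0.053 = 0.294
  P(X=1) = 0.022 + 0.255 = 0.277
  P(X=2) = 0.315 + 0.114 = 0.429
H(X) = -[0.294·log₂(0.294) + 0.277·log₂(0.277) + 0.429·log₂(0.429)]
  = 0.519237 + 0.513016 + 0.523788 = 1.5560 bits

H(Y|X) = Σ_x P(x)·H(Y|X=x):
  X=0: P(X=0) = 0.294, P(Y|X=0) = (241/294, 53/294) → H(Y|X=0) = 0.680672
  X=1: P(X=1) = 0.277, P(Y|X=1) = (22/277, 255/277) → H(Y|X=1) = 0.400141
  X=2: P(X=2) = 0.429, P(Y|X=2) = (105/143, 38/143) → H(Y|X=2) = 0.835277
H(Y|X) = 0.294·0.680672 + 0.277·0.400141 + 0.429·0.835277 = 0.6693 bits

H(X,Y) = -Σ_{x,y} P(x,y) log₂ P(x,y). Per-cell terms -P(x,y)·log₂P(x,y):
  X=0: 0.494748, 0.224607
  X=1: 0.121140, 0.502715
  X=2: 0.524972, 0.357150
Sum of the 6 terms: H(X,Y) = 2.2253 bits

Chain rule check:
  H(X) + H(Y|X) = 1.5560 + 0.6693 = 2.2253 bits
  H(X,Y) = 2.2253 bits
✓ Chain rule verified.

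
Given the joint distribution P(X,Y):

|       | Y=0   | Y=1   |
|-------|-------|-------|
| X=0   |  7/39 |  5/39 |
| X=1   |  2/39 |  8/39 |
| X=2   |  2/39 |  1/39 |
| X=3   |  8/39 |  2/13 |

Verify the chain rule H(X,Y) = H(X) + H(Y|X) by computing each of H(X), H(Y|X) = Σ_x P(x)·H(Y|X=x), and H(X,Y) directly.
H(X) = 1.8419 bits, H(Y|X) = 0.9109 bits, H(X,Y) = 2.7528 bits

Marginal of X (row sums):
  P(X=0) = 7/39 + 5/39 = 4/13
  P(X=1) = 2/39 + 8/39 = 10/39
  P(X=2) = 2/39 + 1/39 = 1/13
  P(X=3) = 8/39 + 2/13 = 14/39
H(X) = -[(4/13)·log₂(4/13) + (10/39)·log₂(10/39) + (1/13)·log₂(1/13) + (14/39)·log₂(14/39)]
  = 0.52321 + 0.50345 + 0.28465 + 0.53058 = 1.8419 bits

H(Y|X) = Σ_x P(x)·H(Y|X=x):
  X=0: P(X=0) = 4/13, P(Y|X=0) = (7/12, 5/12) → H(Y|X=0) = 0.97987
  X=1: P(X=1) = 10/39, P(Y|X=1) = (1/5, 4/5) → H(Y|X=1) = 0.72193
  X=2: P(X=2) = 1/13, P(Y|X=2) = (2/3, 1/3) → H(Y|X=2) = 0.91830
  X=3: P(X=3) = 14/39, P(Y|X=3) = (4/7, 3/7) → H(Y|X=3) = 0.98523
H(Y|X) = (4/13)·0.97987 + (10/39)·0.72193 + (1/13)·0.91830 + (14/39)·0.98523 = 0.9109 bits

H(X,Y) = -Σ_{x,y} P(x,y) log₂ P(x,y). Per-cell terms -P(x,y)·log₂P(x,y):
  X=0: 0.44478, 0.37993
  X=1: 0.21976, 0.46880
  X=2: 0.21976, 0.13552
  X=3: 0.46880, 0.41545
Sum of the 8 terms: H(X,Y) = 2.7528 bits

Chain rule check:
  H(X) + H(Y|X) = 1.8419 + 0.9109 = 2.7528 bits
  H(X,Y) = 2.7528 bits
✓ Chain rule verified.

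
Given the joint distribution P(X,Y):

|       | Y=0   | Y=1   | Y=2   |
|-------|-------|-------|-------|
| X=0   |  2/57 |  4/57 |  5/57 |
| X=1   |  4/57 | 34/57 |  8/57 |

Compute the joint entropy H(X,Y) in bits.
1.8577 bits

H(X,Y) = -Σ_{x,y} P(x,y) log₂ P(x,y). Per-cell terms -P(x,y)·log₂P(x,y):
  X=0: 0.16958, 0.26897, 0.30798
  X=1: 0.26897, 0.44464, 0.39760
Sum of the 6 terms: H(X,Y) = 1.8577 bits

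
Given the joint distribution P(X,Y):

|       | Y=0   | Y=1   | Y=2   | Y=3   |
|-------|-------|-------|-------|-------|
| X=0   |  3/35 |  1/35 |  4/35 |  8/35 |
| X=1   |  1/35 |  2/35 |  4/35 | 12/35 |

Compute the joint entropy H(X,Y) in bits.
2.5643 bits

H(X,Y) = -Σ_{x,y} P(x,y) log₂ P(x,y). Per-cell terms -P(x,y)·log₂P(x,y):
  X=0: 0.30380, 0.14655, 0.35763, 0.48669
  X=1: 0.14655, 0.23596, 0.35763, 0.52948
Sum of the 8 terms: H(X,Y) = 2.5643 bits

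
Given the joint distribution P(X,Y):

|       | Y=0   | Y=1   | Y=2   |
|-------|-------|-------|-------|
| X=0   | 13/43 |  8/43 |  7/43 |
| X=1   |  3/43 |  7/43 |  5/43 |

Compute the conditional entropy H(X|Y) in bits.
0.8802 bits

H(X|Y) = H(X,Y) - H(Y)

H(X,Y) = -Σ_{x,y} P(x,y) log₂ P(x,y). Per-cell terms -P(x,y)·log₂P(x,y):
  X=0: 0.5218, 0.4514, 0.4263
  X=1: 0.2680, 0.4263, 0.3610
Sum of the 6 terms: H(X,Y) = 2.4548 bits

Marginal of Y (column sums):
  P(Y=0) = 13/43 + 3/43 = 16/43
  P(Y=1) = 8/43 + 7/43 = 15/43
  P(Y=2) = 7/43 + 5/43 = 12/43
H(Y) = -[(16/43)·log₂(16/43) + (15/43)·log₂(15/43) + (12/43)·log₂(12/43)]
  = 0.5307 + 0.5300 + 0.5139 = 1.5746 bits

H(X|Y) = H(X,Y) - H(Y) = 2.4548 - 1.5746 = 0.8802 bits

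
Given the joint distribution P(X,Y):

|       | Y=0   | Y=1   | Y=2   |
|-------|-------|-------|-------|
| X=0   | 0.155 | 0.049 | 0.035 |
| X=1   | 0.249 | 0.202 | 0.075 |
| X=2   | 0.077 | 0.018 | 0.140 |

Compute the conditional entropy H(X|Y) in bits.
1.3140 bits

H(X|Y) = H(X,Y) - H(Y)

H(X,Y) = -Σ_{x,y} P(x,y) log₂ P(x,y). Per-cell terms -P(x,y)·log₂P(x,y):
  X=0: 0.416897, 0.213203, 0.169278
  X=1: 0.499440, 0.466130, 0.280272
  X=2: 0.284823, 0.104325, 0.397110
Sum of the 9 terms: H(X,Y) = 2.83148 bits

Marginal of Y (column sums):
  P(Y=0) = 0.155 + 0.249 + 0.077 = 0.481
  P(Y=1) = 0.049 + 0.202 + 0.018 = 0.269
  P(Y=2) = 0.035 + 0.075 + 0.140 = 0.250
H(Y) = -[0.481·log₂(0.481) + 0.269·log₂(0.269) + 0.250·log₂(0.250)]
  = 0.507884 + 0.509573 + 0.500000 = 1.51746 bits

H(X|Y) = H(X,Y) - H(Y) = 2.83148 - 1.51746 = 1.3140 bits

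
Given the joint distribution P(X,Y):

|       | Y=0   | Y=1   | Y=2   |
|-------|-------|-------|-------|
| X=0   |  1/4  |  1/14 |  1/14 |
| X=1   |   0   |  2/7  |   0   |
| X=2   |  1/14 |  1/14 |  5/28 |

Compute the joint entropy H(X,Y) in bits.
2.5480 bits

H(X,Y) = -Σ_{x,y} P(x,y) log₂ P(x,y). Per-cell terms -P(x,y)·log₂P(x,y):
  X=0: 0.50000, 0.27195, 0.27195
  X=1: 0.00000, 0.51639, 0.00000
  X=2: 0.27195, 0.27195, 0.44383
  (cells with P = 0 contribute 0)
Sum of the 9 terms: H(X,Y) = 2.5480 bits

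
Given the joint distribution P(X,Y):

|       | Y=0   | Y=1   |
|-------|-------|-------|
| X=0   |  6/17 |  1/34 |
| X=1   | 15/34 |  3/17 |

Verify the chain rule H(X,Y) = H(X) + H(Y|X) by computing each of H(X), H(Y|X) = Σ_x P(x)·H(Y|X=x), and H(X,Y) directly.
H(X) = 0.9597 bits, H(Y|X) = 0.6827 bits, H(X,Y) = 1.6424 bits

Marginal of X (row sums):
  P(X=0) = 6/17 + 1/34 = 13/34
  P(X=1) = 15/34 + 3/17 = 21/34
H(X) = -[(13/34)·log₂(13/34) + (21/34)·log₂(21/34)]
  = 0.53033 + 0.42935 = 0.9597 bits

H(Y|X) = Σ_x P(x)·H(Y|X=x):
  X=0: P(X=0) = 13/34, P(Y|X=0) = (12/13, 1/13) → H(Y|X=0) = 0.39124
  X=1: P(X=1) = 21/34, P(Y|X=1) = (5/7, 2/7) → H(Y|X=1) = 0.86312
H(Y|X) = (13/34)·0.39124 + (21/34)·0.86312 = 0.6827 bits

H(X,Y) = -Σ_{x,y} P(x,y) log₂ P(x,y). Per-cell terms -P(x,y)·log₂P(x,y):
  X=0: 0.53029, 0.14963
  X=1: 0.52084, 0.44162
Sum of the 4 terms: H(X,Y) = 1.6424 bits

Chain rule check:
  H(X) + H(Y|X) = 0.9597 + 0.6827 = 1.6424 bits
  H(X,Y) = 1.6424 bits
✓ Chain rule verified.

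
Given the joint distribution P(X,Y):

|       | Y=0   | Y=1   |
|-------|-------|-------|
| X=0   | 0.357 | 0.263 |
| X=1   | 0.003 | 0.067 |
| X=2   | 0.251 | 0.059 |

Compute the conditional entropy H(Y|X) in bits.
0.8452 bits

H(Y|X) = H(X,Y) - H(X)

H(X,Y) = -Σ_{x,y} P(x,y) log₂ P(x,y). Per-cell terms -P(x,y)·log₂P(x,y):
  X=0: 0.53050, 0.50677
  X=1: 0.02514, 0.26128
  X=2: 0.50055, 0.24091
Sum of the 6 terms: H(X,Y) = 2.06515 bits

Marginal of X (row sums):
  P(X=0) = 0.357 + 0.263 = 0.620
  P(X=1) = 0.003 + 0.067 = 0.070
  P(X=2) = 0.251 + 0.059 = 0.310
H(X) = -[0.620·log₂(0.620) + 0.070·log₂(0.070) + 0.310·log₂(0.310)]
  = 0.42759 + 0.26856 + 0.52379 = 1.21994 bits

H(Y|X) = H(X,Y) - H(X) = 2.06515 - 1.21994 = 0.8452 bits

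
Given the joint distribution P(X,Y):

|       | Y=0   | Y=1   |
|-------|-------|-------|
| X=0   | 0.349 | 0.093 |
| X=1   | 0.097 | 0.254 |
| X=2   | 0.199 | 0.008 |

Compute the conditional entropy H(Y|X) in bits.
0.6754 bits

H(Y|X) = H(X,Y) - H(X)

H(X,Y) = -Σ_{x,y} P(x,y) log₂ P(x,y). Per-cell terms -P(x,y)·log₂P(x,y):
  X=0: 0.5300, 0.3187
  X=1: 0.3265, 0.5022
  X=2: 0.4635, 0.0557
Sum of the 6 terms: H(X,Y) = 2.1966 bits

Marginal of X (row sums):
  P(X=0) = 0.349 + 0.093 = 0.442
  P(X=1) = 0.097 + 0.254 = 0.351
  P(X=2) = 0.199 + 0.008 = 0.207
H(X) = -[0.442·log₂(0.442) + 0.351·log₂(0.351) + 0.207·log₂(0.207)]
  = 0.5206 + 0.5302 + 0.4704 = 1.5212 bits

H(Y|X) = H(X,Y) - H(X) = 2.1966 - 1.5212 = 0.6754 bits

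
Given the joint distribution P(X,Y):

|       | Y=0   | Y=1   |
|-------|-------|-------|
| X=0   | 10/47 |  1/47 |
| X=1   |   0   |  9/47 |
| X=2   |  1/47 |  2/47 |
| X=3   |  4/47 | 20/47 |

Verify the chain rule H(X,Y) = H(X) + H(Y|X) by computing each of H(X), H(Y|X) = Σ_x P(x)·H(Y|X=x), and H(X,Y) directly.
H(X) = 1.6955 bits, H(Y|X) = 0.4934 bits, H(X,Y) = 2.1889 bits

Marginal of X (row sums):
  P(X=0) = 10/47 + 1/47 = 11/47
  P(X=1) = 0 + 9/47 = 9/47
  P(X=2) = 1/47 + 2/47 = 3/47
  P(X=3) = 4/47 + 20/47 = 24/47
H(X) = -[(11/47)·log₂(11/47) + (9/47)·log₂(9/47) + (3/47)·log₂(3/47) + (24/47)·log₂(24/47)]
  = 0.49036 + 0.45664 + 0.25338 + 0.49513 = 1.6955 bits

H(Y|X) = Σ_x P(x)·H(Y|X=x):
  X=0: P(X=0) = 11/47, P(Y|X=0) = (10/11, 1/11) → H(Y|X=0) = 0.43950
  X=1: P(X=1) = 9/47, P(Y|X=1) = (0, 1) → H(Y|X=1) = 0.00000
  X=2: P(X=2) = 3/47, P(Y|X=2) = (1/3, 2/3) → H(Y|X=2) = 0.91830
  X=3: P(X=3) = 24/47, P(Y|X=3) = (1/6, 5/6) → H(Y|X=3) = 0.65002
H(Y|X) = (11/47)·0.43950 + (9/47)·0.00000 + (3/47)·0.91830 + (24/47)·0.65002 = 0.4934 bits

H(X,Y) = -Σ_{x,y} P(x,y) log₂ P(x,y). Per-cell terms -P(x,y)·log₂P(x,y):
  X=0: 0.47503, 0.11818
  X=1: 0.00000, 0.45664
  X=2: 0.11818, 0.19381
  X=3: 0.30252, 0.52454
  (cells with P = 0 contribute 0)
Sum of the 8 terms: H(X,Y) = 2.1889 bits

Chain rule check:
  H(X) + H(Y|X) = 1.6955 + 0.4934 = 2.1889 bits
  H(X,Y) = 2.1889 bits
✓ Chain rule verified.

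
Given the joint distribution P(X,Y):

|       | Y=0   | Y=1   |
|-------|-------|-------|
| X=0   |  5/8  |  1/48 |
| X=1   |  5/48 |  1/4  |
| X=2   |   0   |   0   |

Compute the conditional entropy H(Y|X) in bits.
0.4423 bits

H(Y|X) = H(X,Y) - H(X)

H(X,Y) = -Σ_{x,y} P(x,y) log₂ P(x,y). Per-cell terms -P(x,y)·log₂P(x,y):
  X=0: 0.42379, 0.11635
  X=1: 0.33990, 0.50000
  X=2: 0.00000, 0.00000
  (cells with P = 0 contribute 0)
Sum of the 6 terms: H(X,Y) = 1.3800 bits

Marginal of X (row sums):
  P(X=0) = 5/8 + 1/48 = 31/48
  P(X=1) = 5/48 + 1/4 = 17/48
  P(X=2) = 0 + 0 = 0
H(X) = -[(31/48)·log₂(31/48) + (17/48)·log₂(17/48)]   (outcomes with P = 0 contribute 0)
  = 0.40737 + 0.53036 = 0.9377 bits

H(Y|X) = H(X,Y) - H(X) = 1.3800 - 0.9377 = 0.4423 bits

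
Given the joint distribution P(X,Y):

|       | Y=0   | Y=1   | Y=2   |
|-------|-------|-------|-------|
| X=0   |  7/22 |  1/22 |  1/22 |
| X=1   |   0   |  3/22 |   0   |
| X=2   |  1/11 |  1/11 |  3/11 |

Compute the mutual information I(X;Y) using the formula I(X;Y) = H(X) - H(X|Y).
0.5377 bits

I(X;Y) = H(X) - H(X|Y)

Marginal of X (row sums):
  P(X=0) = 7/22 + 1/22 + 1/22 = 9/22
  P(X=1) = 0 + 3/22 + 0 = 3/22
  P(X=2) = 1/11 + 1/11 + 3/11 = 5/11
H(X) = -[(9/22)·log₂(9/22) + (3/22)·log₂(3/22) + (5/11)·log₂(5/11)]
  = 0.5275 + 0.3920 + 0.5170 = 1.4365 bits

Marginal of Y (column sums):
  P(Y=0) = 7/22 + 0 + 1/11 = 9/22
  P(Y=1) = 1/22 + 3/22 + 1/11 = 3/11
  P(Y=2) = 1/22 + 0 + 3/11 = 7/22
H(X|Y) = Σ_y P(y)·H(X|Y=y):
  Y=0: P(Y=0) = 9/22, P(X|Y=0) = (7/9, 0, 2/9) → H(X|Y=0) = 0.7642
  Y=1: P(Y=1) = 3/11, P(X|Y=1) = (1/6, 1/2, 1/3) → H(X|Y=1) = 1.4591
  Y=2: P(Y=2) = 7/22, P(X|Y=2) = (1/7, 0, 6/7) → H(X|Y=2) = 0.5917
H(X|Y) = (9/22)·0.7642 + (3/11)·1.4591 + (7/22)·0.5917 = 0.8988 bits

I(X;Y) = H(X) - H(X|Y) = 1.4365 - 0.8988 = 0.5377 bits

Cross-check via I(X;Y) = H(X) + H(Y) - H(X,Y): computing H(Y) from the column sums and H(X,Y) from the 9 cells in the same way gives H(Y) = 1.5644 bits and H(X,Y) = 2.4632 bits, so
I(X;Y) = 1.4365 + 1.5644 - 2.4632 = 0.5377 bits ✓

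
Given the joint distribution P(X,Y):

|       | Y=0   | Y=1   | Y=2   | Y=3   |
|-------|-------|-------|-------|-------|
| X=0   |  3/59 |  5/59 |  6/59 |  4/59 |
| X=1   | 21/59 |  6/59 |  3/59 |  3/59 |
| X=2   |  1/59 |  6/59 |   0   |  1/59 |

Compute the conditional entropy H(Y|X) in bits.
1.5743 bits

H(Y|X) = H(X,Y) - H(X)

H(X,Y) = -Σ_{x,y} P(x,y) log₂ P(x,y). Per-cell terms -P(x,y)·log₂P(x,y):
  X=0: 0.21853, 0.30176, 0.33536, 0.26323
  X=1: 0.53045, 0.33536, 0.21853, 0.21853
  X=2: 0.09971, 0.33536, 0.00000, 0.09971
  (cells with P = 0 contribute 0)
Sum of the 12 terms: H(X,Y) = 2.9565 bits

Marginal of X (row sums):
  P(X=0) = 3/59 + 5/59 + 6/59 + 4/59 = 18/59
  P(X=1) = 21/59 + 6/59 + 3/59 + 3/59 = 33/59
  P(X=2) = 1/59 + 6/59 + 0 + 1/59 = 8/59
H(X) = -[(18/59)·log₂(18/59) + (33/59)·log₂(33/59) + (8/59)·log₂(8/59)]
  = 0.52252 + 0.46885 + 0.39087 = 1.3822 bits

H(Y|X) = H(X,Y) - H(X) = 2.9565 - 1.3822 = 1.5743 bits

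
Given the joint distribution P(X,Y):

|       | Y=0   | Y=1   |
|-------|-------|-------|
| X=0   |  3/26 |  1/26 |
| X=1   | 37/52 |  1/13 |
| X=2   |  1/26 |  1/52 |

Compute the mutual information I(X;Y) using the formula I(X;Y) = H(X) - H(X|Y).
0.0285 bits

I(X;Y) = H(X) - H(X|Y)

Marginal of X (row sums):
  P(X=0) = 3/26 + 1/26 = 2/13
  P(X=1) = 37/52 + 1/13 = 41/52
  P(X=2) = 1/26 + 1/52 = 3/52
H(X) = -[(2/13)·log₂(2/13) + (41/52)·log₂(41/52) + (3/52)·log₂(3/52)]
  = 0.41545 + 0.27035 + 0.23743 = 0.9232 bits

Marginal of Y (column sums):
  P(Y=0) = 3/26 + 37/52 + 1/26 = 45/52
  P(Y=1) = 1/26 + 1/13 + 1/52 = 7/52
H(X|Y) = Σ_y P(y)·H(X|Y=y):
  Y=0: P(Y=0) = 45/52, P(X|Y=0) = (2/15, 37/45, 2/45) → H(X|Y=0) = 0.81942
  Y=1: P(Y=1) = 7/52, P(X|Y=1) = (2/7, 4/7, 1/7) → H(X|Y=1) = 1.37878
H(X|Y) = (45/52)·0.81942 + (7/52)·1.37878 = 0.8947 bits

I(X;Y) = H(X) - H(X|Y) = 0.9232 - 0.8947 = 0.0285 bits

Cross-check via I(X;Y) = H(X) + H(Y) - H(X,Y): computing H(Y) from the column sums and H(X,Y) from the 6 cells in the same way gives H(Y) = 0.5700 bits and H(X,Y) = 1.4647 bits, so
I(X;Y) = 0.9232 + 0.5700 - 1.4647 = 0.0285 bits ✓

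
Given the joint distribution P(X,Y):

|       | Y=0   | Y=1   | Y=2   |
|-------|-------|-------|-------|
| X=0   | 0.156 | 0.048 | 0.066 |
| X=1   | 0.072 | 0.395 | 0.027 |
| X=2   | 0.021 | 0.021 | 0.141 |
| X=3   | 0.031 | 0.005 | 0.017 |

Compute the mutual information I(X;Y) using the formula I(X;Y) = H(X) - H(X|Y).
0.4560 bits

I(X;Y) = H(X) - H(X|Y)

Marginal of X (row sums):
  P(X=0) = 0.156 + 0.048 + 0.066 = 0.270
  P(X=1) = 0.072 + 0.395 + 0.027 = 0.494
  P(X=2) = 0.021 + 0.021 + 0.141 = 0.183
  P(X=3) = 0.031 + 0.005 + 0.017 = 0.053
H(X) = -[0.270·log₂(0.270) + 0.494·log₂(0.494) + 0.183·log₂(0.183) + 0.053·log₂(0.053)]
  = 0.5100 + 0.5026 + 0.4484 + 0.2246 = 1.6856 bits

Marginal of Y (column sums):
  P(Y=0) = 0.156 + 0.072 + 0.021 + 0.031 = 0.280
  P(Y=1) = 0.048 + 0.395 + 0.021 + 0.005 = 0.469
  P(Y=2) = 0.066 + 0.027 + 0.141 + 0.017 = 0.251
H(X|Y) = Σ_y P(y)·H(X|Y=y):
  Y=0: P(Y=0) = 0.280, P(X|Y=0) = (39/70, 9/35, 3/40, 31/280) → H(X|Y=0) = 1.6058
  Y=1: P(Y=1) = 0.469, P(X|Y=1) = (48/469, 395/469, 3/67, 5/469) → H(X|Y=1) = 0.8157
  Y=2: P(Y=2) = 0.251, P(X|Y=2) = (66/251, 27/251, 141/251, 17/251) → H(X|Y=2) = 1.5832
H(X|Y) = 0.280·1.6058 + 0.469·0.8157 + 0.251·1.5832 = 1.2296 bits

I(X;Y) = H(X) - H(X|Y) = 1.6856 - 1.2296 = 0.4560 bits

Cross-check via I(X;Y) = H(X) + H(Y) - H(X,Y): computing H(Y) from the column sums and H(X,Y) from the 12 cells in the same way gives H(Y) = 1.5271 bits and H(X,Y) = 2.7567 bits, so
I(X;Y) = 1.6856 + 1.5271 - 2.7567 = 0.4560 bits ✓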